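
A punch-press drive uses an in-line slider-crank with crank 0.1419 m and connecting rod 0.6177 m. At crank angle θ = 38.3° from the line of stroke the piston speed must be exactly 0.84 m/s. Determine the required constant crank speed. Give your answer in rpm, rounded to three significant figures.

For an in-line slider-crank, |v_piston| = rω|sinθ|·[1 + r cosθ/√(L² − r² sin²θ)].
With r = 0.1419 m, L = 0.6177 m, θ = 38.3°: the bracketed kinematic factor |dx/dθ| = 0.10396 m.
ω = v/|dx/dθ| = 0.84/0.10396 = 8.0796 rad/s.
N = 60ω/(2π) = 77.155 rpm.

77.2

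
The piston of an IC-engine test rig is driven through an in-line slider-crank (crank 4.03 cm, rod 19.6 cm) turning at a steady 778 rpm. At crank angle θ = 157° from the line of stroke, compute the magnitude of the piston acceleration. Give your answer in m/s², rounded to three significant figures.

ω = 2π·778/60 = 81.47 rad/s
x(θ) = r cosθ + √(L² − r² sin²θ); with ω constant, a = ω²·d²x/dθ².
d²x/dθ² = −r cosθ − r²(cos2θ)/√u − r⁴ sin²2θ/(4u^{3/2}),  u = L² − r² sin²θ = 0.038168 m².
Substituting r = 0.0403 m, L = 0.196 m, θ = 157°: d²x/dθ² = +0.031276 m.
a = ω²·d²x/dθ² = (81.47)²·(+0.031276) = +207.6 m/s²;  |a| = 207.6 m/s².

208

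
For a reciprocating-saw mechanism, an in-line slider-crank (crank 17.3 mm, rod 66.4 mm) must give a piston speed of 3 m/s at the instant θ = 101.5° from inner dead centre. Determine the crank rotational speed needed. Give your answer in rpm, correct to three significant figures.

1790

For an in-line slider-crank, |v_piston| = rω|sinθ|·[1 + r cosθ/√(L² − r² sin²θ)].
With r = 0.0173 m, L = 0.0664 m, θ = 101.5°: the bracketed kinematic factor |dx/dθ| = 0.016042 m.
ω = v/|dx/dθ| = 3/0.016042 = 187.01 rad/s.
N = 60ω/(2π) = 1785.8 rpm.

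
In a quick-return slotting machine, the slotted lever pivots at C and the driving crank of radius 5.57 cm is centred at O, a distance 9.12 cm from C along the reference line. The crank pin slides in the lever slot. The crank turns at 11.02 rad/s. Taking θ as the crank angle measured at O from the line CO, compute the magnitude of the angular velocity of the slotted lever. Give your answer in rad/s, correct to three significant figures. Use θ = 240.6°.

ω = 11.02 rad/s
Crank pin A relative to C: A = (d + r cosθ, r sinθ); lever angle φ = atan2(r sinθ, d + r cosθ).
Differentiating tanφ: φ̇ = rω(d cosθ + r)/(d² + r² + 2dr cosθ).
d² + r² + 2dr cosθ = |CA|² = 0.0064325 m²;  d cosθ + r = +0.01093 m.
|ω_lever| = |0.0557·11.02·+0.01093| / 0.0064325 = 1.0429 rad/s.

1.04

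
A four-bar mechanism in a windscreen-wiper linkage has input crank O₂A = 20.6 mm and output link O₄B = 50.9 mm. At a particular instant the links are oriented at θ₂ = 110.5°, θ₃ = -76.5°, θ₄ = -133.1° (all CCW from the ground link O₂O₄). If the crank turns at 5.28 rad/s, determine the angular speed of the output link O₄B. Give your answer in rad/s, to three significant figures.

0.312

ω₂ = 5.28 rad/s
Differentiating the loop-closure r₂e^{iθ₂}+r₃e^{iθ₃}=r₁+r₄e^{iθ₄} gives r₂ω₂e^{iθ₂}+r₃ω₃e^{iθ₃}=r₄ω₄e^{iθ₄}.
Eliminating the other unknown: ω₄ = r₂ω₂ sin(θ₂−θ₃) / [r₄ sin(θ₄−θ₃)].
Numerator sine = -0.12187; denominator sine = -0.83485.
Result = 0.0206·5.28·(-0.12187) / (0.0509·(-0.83485)) = +0.31194 rad/s; magnitude 0.31194 rad/s.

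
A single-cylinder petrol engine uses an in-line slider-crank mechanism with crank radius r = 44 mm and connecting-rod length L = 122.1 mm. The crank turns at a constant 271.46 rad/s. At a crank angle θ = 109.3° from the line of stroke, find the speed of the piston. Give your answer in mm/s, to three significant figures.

ω = 271.5 rad/s
For an in-line slider-crank, x = r cosθ + √(L² − r² sin²θ), so v = −rω sinθ·[1 + r cosθ/√(L² − r² sin²θ)].
With r = 0.044 m, L = 0.1221 m, θ = 109.3°: √(L² − r² sin²θ) = 0.11482 m.
v = −0.044·271.5·0.94380·[1 + 0.044·-0.33051/0.11482] = -9.8452 m/s.
|v| = 9.8452 m/s = 9845.2 mm/s.

9850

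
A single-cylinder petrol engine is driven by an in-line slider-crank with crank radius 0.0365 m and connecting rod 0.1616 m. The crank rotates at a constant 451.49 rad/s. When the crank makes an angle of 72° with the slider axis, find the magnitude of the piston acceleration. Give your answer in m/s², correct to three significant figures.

915

ω = 451.5 rad/s
x(θ) = r cosθ + √(L² − r² sin²θ); with ω constant, a = ω²·d²x/dθ².
d²x/dθ² = −r cosθ − r²(cos2θ)/√u − r⁴ sin²2θ/(4u^{3/2}),  u = L² − r² sin²θ = 0.0249095 m².
Substituting r = 0.0365 m, L = 0.1616 m, θ = 72°: d²x/dθ² = -0.0044891 m.
a = ω²·d²x/dθ² = (451.5)²·(-0.0044891) = -915.06 m/s²;  |a| = 915.06 m/s².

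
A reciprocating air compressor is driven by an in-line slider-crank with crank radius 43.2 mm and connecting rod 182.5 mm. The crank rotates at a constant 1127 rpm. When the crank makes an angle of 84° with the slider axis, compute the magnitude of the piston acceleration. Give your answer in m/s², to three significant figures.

ω = 2π·1127/60 = 118 rad/s
x(θ) = r cosθ + √(L² − r² sin²θ); with ω constant, a = ω²·d²x/dθ².
d²x/dθ² = −r cosθ − r²(cos2θ)/√u − r⁴ sin²2θ/(4u^{3/2}),  u = L² − r² sin²θ = 0.0314604 m².
Substituting r = 0.0432 m, L = 0.1825 m, θ = 84°: d²x/dθ² = +0.0057694 m.
a = ω²·d²x/dθ² = (118)²·(+0.0057694) = +80.359 m/s²;  |a| = 80.359 m/s².

80.4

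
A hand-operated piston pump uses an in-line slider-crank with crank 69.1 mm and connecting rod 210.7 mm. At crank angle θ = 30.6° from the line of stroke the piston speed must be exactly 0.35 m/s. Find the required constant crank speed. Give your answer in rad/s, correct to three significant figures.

For an in-line slider-crank, |v_piston| = rω|sinθ|·[1 + r cosθ/√(L² − r² sin²θ)].
With r = 0.0691 m, L = 0.2107 m, θ = 30.6°: the bracketed kinematic factor |dx/dθ| = 0.045245 m.
ω = v/|dx/dθ| = 0.35/0.045245 = 7.7356 rad/s.

7.74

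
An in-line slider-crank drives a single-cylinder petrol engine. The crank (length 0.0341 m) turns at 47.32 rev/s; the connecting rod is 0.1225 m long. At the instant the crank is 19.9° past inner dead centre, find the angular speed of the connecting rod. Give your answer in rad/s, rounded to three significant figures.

78.2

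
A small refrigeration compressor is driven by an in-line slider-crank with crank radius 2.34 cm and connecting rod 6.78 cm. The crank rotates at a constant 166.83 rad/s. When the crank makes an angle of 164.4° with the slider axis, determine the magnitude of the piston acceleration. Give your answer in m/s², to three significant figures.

ω = 166.8 rad/s
x(θ) = r cosθ + √(L² − r² sin²θ); with ω constant, a = ω²·d²x/dθ².
d²x/dθ² = −r cosθ − r²(cos2θ)/√u − r⁴ sin²2θ/(4u^{3/2}),  u = L² − r² sin²θ = 0.00455724 m².
Substituting r = 0.0234 m, L = 0.0678 m, θ = 164.4°: d²x/dθ² = +0.015535 m.
a = ω²·d²x/dθ² = (166.8)²·(+0.015535) = +432.36 m/s²;  |a| = 432.36 m/s².

432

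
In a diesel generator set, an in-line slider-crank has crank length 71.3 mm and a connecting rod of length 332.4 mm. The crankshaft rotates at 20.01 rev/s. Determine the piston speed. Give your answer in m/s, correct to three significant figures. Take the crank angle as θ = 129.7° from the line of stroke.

5.94

ω = 2π·20 = 125.7 rad/s
For an in-line slider-crank, x = r cosθ + √(L² − r² sin²θ), so v = −rω sinθ·[1 + r cosθ/√(L² − r² sin²θ)].
With r = 0.0713 m, L = 0.3324 m, θ = 129.7°: √(L² − r² sin²θ) = 0.32784 m.
v = −0.0713·125.7·0.76940·[1 + 0.0713·-0.63877/0.32784] = -5.939 m/s.
|v| = 5.939 m/s.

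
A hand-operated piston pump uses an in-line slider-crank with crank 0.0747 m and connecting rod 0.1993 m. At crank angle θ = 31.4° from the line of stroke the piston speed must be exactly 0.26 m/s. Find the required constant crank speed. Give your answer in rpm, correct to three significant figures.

For an in-line slider-crank, |v_piston| = rω|sinθ|·[1 + r cosθ/√(L² − r² sin²θ)].
With r = 0.0747 m, L = 0.1993 m, θ = 31.4°: the bracketed kinematic factor |dx/dθ| = 0.051615 m.
ω = v/|dx/dθ| = 0.26/0.051615 = 5.0373 rad/s.
N = 60ω/(2π) = 48.103 rpm.

48.1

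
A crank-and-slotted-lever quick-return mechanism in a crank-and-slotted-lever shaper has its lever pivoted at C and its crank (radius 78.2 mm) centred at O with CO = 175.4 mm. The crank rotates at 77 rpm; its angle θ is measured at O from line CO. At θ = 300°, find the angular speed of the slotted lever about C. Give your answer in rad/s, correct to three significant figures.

ω = 8.063 rad/s (from 77 rpm).
Crank pin A relative to C: A = (d + r cosθ, r sinθ); lever angle φ = atan2(r sinθ, d + r cosθ).
Differentiating tanφ: φ̇ = rω(d cosθ + r)/(d² + r² + 2dr cosθ).
d² + r² + 2dr cosθ = |CA|² = 0.0505967 m²;  d cosθ + r = +0.1659 m.
|ω_lever| = |0.0782·8.063·+0.1659| / 0.0505967 = 2.0675 rad/s.

2.07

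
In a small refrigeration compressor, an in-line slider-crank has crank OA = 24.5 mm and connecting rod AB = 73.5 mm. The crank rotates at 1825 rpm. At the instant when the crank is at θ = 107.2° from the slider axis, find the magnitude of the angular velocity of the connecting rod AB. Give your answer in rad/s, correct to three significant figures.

ω = 191.1 rad/s (converted from 1825 rpm).
The rod makes angle φ with the slider axis where L sinφ = r sinθ; differentiating, L cosφ·φ̇ = r ω cosθ.
L cosφ = √(L² − r² sin²θ) = 0.069674 m.
|ω_rod| = r ω |cosθ| / √(L² − r² sin²θ) = 0.0245·191.1·0.29571/0.069674 = 19.872 rad/s.

19.9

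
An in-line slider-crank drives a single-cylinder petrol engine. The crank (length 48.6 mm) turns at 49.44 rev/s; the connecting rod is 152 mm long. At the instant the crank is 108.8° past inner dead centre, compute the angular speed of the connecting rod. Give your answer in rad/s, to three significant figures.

33.6

ω = 310.6 rad/s (converted from 49.44 rev/s).
The rod makes angle φ with the slider axis where L sinφ = r sinθ; differentiating, L cosφ·φ̇ = r ω cosθ.
L cosφ = √(L² − r² sin²θ) = 0.14487 m.
|ω_rod| = r ω |cosθ| / √(L² − r² sin²θ) = 0.0486·310.6·0.32227/0.14487 = 33.584 rad/s.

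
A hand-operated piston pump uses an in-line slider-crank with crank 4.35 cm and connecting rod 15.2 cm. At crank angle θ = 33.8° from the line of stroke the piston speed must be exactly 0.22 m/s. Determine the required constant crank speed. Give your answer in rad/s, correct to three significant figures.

7.33

For an in-line slider-crank, |v_piston| = rω|sinθ|·[1 + r cosθ/√(L² − r² sin²θ)].
With r = 0.0435 m, L = 0.152 m, θ = 33.8°: the bracketed kinematic factor |dx/dθ| = 0.030028 m.
ω = v/|dx/dθ| = 0.22/0.030028 = 7.3265 rad/s.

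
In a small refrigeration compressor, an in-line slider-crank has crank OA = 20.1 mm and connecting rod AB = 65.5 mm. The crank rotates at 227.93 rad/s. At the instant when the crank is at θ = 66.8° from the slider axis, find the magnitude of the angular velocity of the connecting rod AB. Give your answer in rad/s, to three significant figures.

ω = 227.9 rad/s
The rod makes angle φ with the slider axis where L sinφ = r sinθ; differentiating, L cosφ·φ̇ = r ω cosθ.
L cosφ = √(L² − r² sin²θ) = 0.062841 m.
|ω_rod| = r ω |cosθ| / √(L² − r² sin²θ) = 0.0201·227.9·0.39394/0.062841 = 28.72 rad/s.

28.7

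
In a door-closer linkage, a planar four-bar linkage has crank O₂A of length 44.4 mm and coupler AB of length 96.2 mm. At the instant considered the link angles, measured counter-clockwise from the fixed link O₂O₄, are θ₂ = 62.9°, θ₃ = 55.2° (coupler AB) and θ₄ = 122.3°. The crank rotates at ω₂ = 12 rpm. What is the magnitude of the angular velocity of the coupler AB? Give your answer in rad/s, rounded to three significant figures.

0.542

ω₂ = 1.257 rad/s (from 12 rpm).
Differentiating the loop-closure r₂e^{iθ₂}+r₃e^{iθ₃}=r₁+r₄e^{iθ₄} gives r₂ω₂e^{iθ₂}+r₃ω₃e^{iθ₃}=r₄ω₄e^{iθ₄}.
Eliminating the other unknown: ω₃ = r₂ω₂ sin(θ₄−θ₂) / [r₃ sin(θ₃−θ₄)].
Numerator sine = +0.86074; denominator sine = -0.92119.
Result = 0.0444·1.257·(+0.86074) / (0.0962·(-0.92119)) = -0.54193 rad/s; magnitude 0.54193 rad/s.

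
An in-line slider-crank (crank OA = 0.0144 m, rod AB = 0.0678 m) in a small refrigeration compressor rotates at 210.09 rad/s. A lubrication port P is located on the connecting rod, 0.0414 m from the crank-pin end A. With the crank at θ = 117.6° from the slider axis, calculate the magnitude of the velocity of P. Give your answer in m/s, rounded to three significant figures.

2.58

ω = 210.1 rad/s.  Crank-pin speed |V_A| = rω = 3.0253 m/s, perpendicular to OA.
Rod angle: sinφ = −(r/L) sinθ ⇒ φ = -10.849°; ω_rod = −rω cosθ/√(L²−r²sin²θ) = +21.049 rad/s.
V_P = V_A + ω_rod × AP, with AP = 0.0414 m along the rod.
Components: V_Px = −rω sinθ − a·ω_rod·sinφ = -2.517 m/s;  V_Py = rω cosθ + a·ω_rod·cosφ = -0.54576 m/s.
|V_P| = √(V_Px² + V_Py²) = 2.5755 m/s.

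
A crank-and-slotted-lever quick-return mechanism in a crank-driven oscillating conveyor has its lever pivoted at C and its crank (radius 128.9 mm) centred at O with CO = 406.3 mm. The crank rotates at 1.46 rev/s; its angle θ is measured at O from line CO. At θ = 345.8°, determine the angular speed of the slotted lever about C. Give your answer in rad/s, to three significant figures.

ω = 9.173 rad/s (from 1.46 rev/s).
Crank pin A relative to C: A = (d + r cosθ, r sinθ); lever angle φ = atan2(r sinθ, d + r cosθ).
Differentiating tanφ: φ̇ = rω(d cosθ + r)/(d² + r² + 2dr cosθ).
d² + r² + 2dr cosθ = |CA|² = 0.283239 m²;  d cosθ + r = +0.52279 m.
|ω_lever| = |0.1289·9.173·+0.52279| / 0.283239 = 2.1825 rad/s.

2.18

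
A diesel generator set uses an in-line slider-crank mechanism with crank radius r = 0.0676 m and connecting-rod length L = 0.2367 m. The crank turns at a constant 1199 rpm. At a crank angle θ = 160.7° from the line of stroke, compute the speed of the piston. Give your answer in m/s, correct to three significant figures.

2.05

ω = 2π·1199/60 = 125.6 rad/s
For an in-line slider-crank, x = r cosθ + √(L² − r² sin²θ), so v = −rω sinθ·[1 + r cosθ/√(L² − r² sin²θ)].
With r = 0.0676 m, L = 0.2367 m, θ = 160.7°: √(L² − r² sin²θ) = 0.23564 m.
v = −0.0676·125.6·0.33051·[1 + 0.0676·-0.94380/0.23564] = -2.0458 m/s.
|v| = 2.0458 m/s.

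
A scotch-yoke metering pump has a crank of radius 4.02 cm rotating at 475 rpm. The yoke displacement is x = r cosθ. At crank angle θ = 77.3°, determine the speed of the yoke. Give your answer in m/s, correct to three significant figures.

1.95

ω = 49.74 rad/s (from 475 rpm).
x = r cosθ ⇒ ẋ = −rω sinθ.
|v| = rω|sinθ| = 0.0402·49.74·|sin 77.3°| = 1.9507 m/s.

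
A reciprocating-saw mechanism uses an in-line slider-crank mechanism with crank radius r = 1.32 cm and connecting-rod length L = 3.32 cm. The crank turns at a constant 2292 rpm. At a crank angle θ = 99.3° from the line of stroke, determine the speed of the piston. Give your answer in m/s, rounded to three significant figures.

2.91

ω = 2π·2292/60 = 240 rad/s
For an in-line slider-crank, x = r cosθ + √(L² − r² sin²θ), so v = −rω sinθ·[1 + r cosθ/√(L² − r² sin²θ)].
With r = 0.0132 m, L = 0.0332 m, θ = 99.3°: √(L² − r² sin²θ) = 0.030538 m.
v = −0.0132·240·0.98686·[1 + 0.0132·-0.16160/0.030538] = -2.9082 m/s.
|v| = 2.9082 m/s.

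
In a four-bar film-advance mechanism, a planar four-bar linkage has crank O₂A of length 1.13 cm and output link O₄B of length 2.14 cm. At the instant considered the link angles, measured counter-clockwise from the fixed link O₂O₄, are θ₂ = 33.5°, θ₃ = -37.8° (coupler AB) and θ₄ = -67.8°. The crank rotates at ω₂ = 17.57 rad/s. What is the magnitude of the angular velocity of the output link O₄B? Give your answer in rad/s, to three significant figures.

ω₂ = 17.57 rad/s
Differentiating the loop-closure r₂e^{iθ₂}+r₃e^{iθ₃}=r₁+r₄e^{iθ₄} gives r₂ω₂e^{iθ₂}+r₃ω₃e^{iθ₃}=r₄ω₄e^{iθ₄}.
Eliminating the other unknown: ω₄ = r₂ω₂ sin(θ₂−θ₃) / [r₄ sin(θ₄−θ₃)].
Numerator sine = +0.94721; denominator sine = -0.50000.
Result = 0.0113·17.57·(+0.94721) / (0.0214·(-0.50000)) = -17.576 rad/s; magnitude 17.576 rad/s.

17.6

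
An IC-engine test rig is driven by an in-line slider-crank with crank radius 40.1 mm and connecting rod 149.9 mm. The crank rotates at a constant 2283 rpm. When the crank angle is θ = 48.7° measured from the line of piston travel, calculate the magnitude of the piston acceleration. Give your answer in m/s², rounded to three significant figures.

ω = 2π·2283/60 = 239.1 rad/s
x(θ) = r cosθ + √(L² − r² sin²θ); with ω constant, a = ω²·d²x/dθ².
d²x/dθ² = −r cosθ − r²(cos2θ)/√u − r⁴ sin²2θ/(4u^{3/2}),  u = L² − r² sin²θ = 0.0215625 m².
Substituting r = 0.0401 m, L = 0.1499 m, θ = 48.7°: d²x/dθ² = -0.025256 m.
a = ω²·d²x/dθ² = (239.1)²·(-0.025256) = -1443.6 m/s²;  |a| = 1443.6 m/s².

1440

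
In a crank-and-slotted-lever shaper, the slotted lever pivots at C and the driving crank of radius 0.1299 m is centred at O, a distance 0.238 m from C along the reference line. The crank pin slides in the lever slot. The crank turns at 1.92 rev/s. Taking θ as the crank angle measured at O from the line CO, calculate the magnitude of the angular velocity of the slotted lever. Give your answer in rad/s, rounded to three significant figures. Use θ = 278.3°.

3.12

ω = 12.06 rad/s (from 1.92 rev/s).
Crank pin A relative to C: A = (d + r cosθ, r sinθ); lever angle φ = atan2(r sinθ, d + r cosθ).
Differentiating tanφ: φ̇ = rω(d cosθ + r)/(d² + r² + 2dr cosθ).
d² + r² + 2dr cosθ = |CA|² = 0.0824439 m²;  d cosθ + r = +0.16426 m.
|ω_lever| = |0.1299·12.06·+0.16426| / 0.0824439 = 3.1222 rad/s.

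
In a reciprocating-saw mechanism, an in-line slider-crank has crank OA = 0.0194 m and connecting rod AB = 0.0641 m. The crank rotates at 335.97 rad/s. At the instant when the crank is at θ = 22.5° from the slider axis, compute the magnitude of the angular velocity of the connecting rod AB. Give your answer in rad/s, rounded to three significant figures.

ω = 336 rad/s
The rod makes angle φ with the slider axis where L sinφ = r sinθ; differentiating, L cosφ·φ̇ = r ω cosθ.
L cosφ = √(L² − r² sin²θ) = 0.063669 m.
|ω_rod| = r ω |cosθ| / √(L² − r² sin²θ) = 0.0194·336·0.92388/0.063669 = 94.578 rad/s.

94.6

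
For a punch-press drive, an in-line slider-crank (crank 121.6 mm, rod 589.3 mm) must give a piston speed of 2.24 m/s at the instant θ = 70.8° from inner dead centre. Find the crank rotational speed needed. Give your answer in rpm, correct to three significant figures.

For an in-line slider-crank, |v_piston| = rω|sinθ|·[1 + r cosθ/√(L² − r² sin²θ)].
With r = 0.1216 m, L = 0.5893 m, θ = 70.8°: the bracketed kinematic factor |dx/dθ| = 0.12278 m.
ω = v/|dx/dθ| = 2.24/0.12278 = 18.244 rad/s.
N = 60ω/(2π) = 174.22 rpm.

174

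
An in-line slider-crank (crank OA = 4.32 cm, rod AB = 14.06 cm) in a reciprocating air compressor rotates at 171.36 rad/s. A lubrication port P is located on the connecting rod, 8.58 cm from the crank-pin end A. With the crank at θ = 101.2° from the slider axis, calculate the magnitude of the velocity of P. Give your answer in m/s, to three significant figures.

ω = 171.4 rad/s.  Crank-pin speed |V_A| = rω = 7.4028 m/s, perpendicular to OA.
Rod angle: sinφ = −(r/L) sinθ ⇒ φ = -17.542°; ω_rod = −rω cosθ/√(L²−r²sin²θ) = +10.725 rad/s.
V_P = V_A + ω_rod × AP, with AP = 0.0858 m along the rod.
Components: V_Px = −rω sinθ − a·ω_rod·sinφ = -6.9844 m/s;  V_Py = rω cosθ + a·ω_rod·cosφ = -0.56042 m/s.
|V_P| = √(V_Px² + V_Py²) = 7.0069 m/s.

7.01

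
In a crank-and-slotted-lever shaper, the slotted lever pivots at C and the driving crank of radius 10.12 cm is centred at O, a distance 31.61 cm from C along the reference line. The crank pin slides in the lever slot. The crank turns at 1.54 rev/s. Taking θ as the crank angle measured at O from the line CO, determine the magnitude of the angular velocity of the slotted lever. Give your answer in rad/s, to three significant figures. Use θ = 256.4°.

0.277

ω = 9.676 rad/s (from 1.54 rev/s).
Crank pin A relative to C: A = (d + r cosθ, r sinθ); lever angle φ = atan2(r sinθ, d + r cosθ).
Differentiating tanφ: φ̇ = rω(d cosθ + r)/(d² + r² + 2dr cosθ).
d² + r² + 2dr cosθ = |CA|² = 0.0951166 m²;  d cosθ + r = +0.026872 m.
|ω_lever| = |0.1012·9.676·+0.026872| / 0.0951166 = 0.27664 rad/s.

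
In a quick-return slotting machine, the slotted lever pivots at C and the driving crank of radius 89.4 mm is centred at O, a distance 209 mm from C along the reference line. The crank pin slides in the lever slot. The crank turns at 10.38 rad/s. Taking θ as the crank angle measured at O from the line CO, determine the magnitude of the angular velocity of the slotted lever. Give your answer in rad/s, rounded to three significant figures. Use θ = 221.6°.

ω = 10.38 rad/s
Crank pin A relative to C: A = (d + r cosθ, r sinθ); lever angle φ = atan2(r sinθ, d + r cosθ).
Differentiating tanφ: φ̇ = rω(d cosθ + r)/(d² + r² + 2dr cosθ).
d² + r² + 2dr cosθ = |CA|² = 0.0237287 m²;  d cosθ + r = -0.06689 m.
|ω_lever| = |0.0894·10.38·-0.06689| / 0.0237287 = 2.6159 rad/s.

2.62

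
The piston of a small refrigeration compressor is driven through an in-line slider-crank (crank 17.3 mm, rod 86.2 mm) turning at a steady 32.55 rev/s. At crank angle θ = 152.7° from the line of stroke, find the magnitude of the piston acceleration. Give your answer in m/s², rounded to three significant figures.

ω = 2π·32.5 = 204.5 rad/s
x(θ) = r cosθ + √(L² − r² sin²θ); with ω constant, a = ω²·d²x/dθ².
d²x/dθ² = −r cosθ − r²(cos2θ)/√u − r⁴ sin²2θ/(4u^{3/2}),  u = L² − r² sin²θ = 0.00736748 m².
Substituting r = 0.0173 m, L = 0.0862 m, θ = 152.7°: d²x/dθ² = +0.01333 m.
a = ω²·d²x/dθ² = (204.5)²·(+0.01333) = +557.55 m/s²;  |a| = 557.55 m/s².

558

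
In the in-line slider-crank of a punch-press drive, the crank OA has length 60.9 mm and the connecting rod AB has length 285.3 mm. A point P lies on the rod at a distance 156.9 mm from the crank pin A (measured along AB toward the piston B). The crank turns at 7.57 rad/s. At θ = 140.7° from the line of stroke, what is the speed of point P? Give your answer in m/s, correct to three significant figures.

ω = 7.57 rad/s.  Crank-pin speed |V_A| = rω = 0.46101 m/s, perpendicular to OA.
Rod angle: sinφ = −(r/L) sinθ ⇒ φ = -7.770°; ω_rod = −rω cosθ/√(L²−r²sin²θ) = +1.262 rad/s.
V_P = V_A + ω_rod × AP, with AP = 0.1569 m along the rod.
Components: V_Px = −rω sinθ − a·ω_rod·sinφ = -0.26523 m/s;  V_Py = rω cosθ + a·ω_rod·cosφ = -0.16056 m/s.
|V_P| = √(V_Px² + V_Py²) = 0.31004 m/s.

0.310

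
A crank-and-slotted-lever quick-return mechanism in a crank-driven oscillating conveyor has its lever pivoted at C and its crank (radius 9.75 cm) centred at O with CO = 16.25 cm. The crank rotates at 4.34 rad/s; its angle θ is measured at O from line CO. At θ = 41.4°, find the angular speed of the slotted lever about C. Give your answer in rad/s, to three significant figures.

ω = 4.34 rad/s
Crank pin A relative to C: A = (d + r cosθ, r sinθ); lever angle φ = atan2(r sinθ, d + r cosθ).
Differentiating tanφ: φ̇ = rω(d cosθ + r)/(d² + r² + 2dr cosθ).
d² + r² + 2dr cosθ = |CA|² = 0.0596816 m²;  d cosθ + r = +0.21939 m.
|ω_lever| = |0.0975·4.34·+0.21939| / 0.0596816 = 1.5555 rad/s.

1.56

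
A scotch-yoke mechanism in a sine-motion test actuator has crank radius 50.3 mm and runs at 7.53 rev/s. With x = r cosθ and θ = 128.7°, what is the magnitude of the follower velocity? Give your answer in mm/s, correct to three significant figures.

ω = 47.31 rad/s (from 7.53 rev/s).
x = r cosθ ⇒ ẋ = −rω sinθ.
|v| = rω|sinθ| = 0.0503·47.31·|sin 128.7°| = 1.8573 m/s = 1857.3 mm/s.

1860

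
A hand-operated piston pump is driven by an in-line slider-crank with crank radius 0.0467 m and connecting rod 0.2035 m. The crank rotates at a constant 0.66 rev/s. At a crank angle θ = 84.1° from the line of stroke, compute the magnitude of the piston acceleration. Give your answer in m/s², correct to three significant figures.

ω = 2π·0.66 = 4.147 rad/s
x(θ) = r cosθ + √(L² − r² sin²θ); with ω constant, a = ω²·d²x/dθ².
d²x/dθ² = −r cosθ − r²(cos2θ)/√u − r⁴ sin²2θ/(4u^{3/2}),  u = L² − r² sin²θ = 0.0392544 m².
Substituting r = 0.0467 m, L = 0.2035 m, θ = 84.1°: d²x/dθ² = +0.0059681 m.
a = ω²·d²x/dθ² = (4.147)²·(+0.0059681) = +0.10263 m/s²;  |a| = 0.10263 m/s².

0.103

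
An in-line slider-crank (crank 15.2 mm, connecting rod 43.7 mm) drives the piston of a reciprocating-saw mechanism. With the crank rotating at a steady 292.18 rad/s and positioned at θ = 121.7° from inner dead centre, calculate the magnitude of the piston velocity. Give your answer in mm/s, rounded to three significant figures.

3060

ω = 292.2 rad/s
For an in-line slider-crank, x = r cosθ + √(L² − r² sin²θ), so v = −rω sinθ·[1 + r cosθ/√(L² − r² sin²θ)].
With r = 0.0152 m, L = 0.0437 m, θ = 121.7°: √(L² − r² sin²θ) = 0.041743 m.
v = −0.0152·292.2·0.85081·[1 + 0.0152·-0.52547/0.041743] = -3.0556 m/s.
|v| = 3.0556 m/s = 3055.6 mm/s.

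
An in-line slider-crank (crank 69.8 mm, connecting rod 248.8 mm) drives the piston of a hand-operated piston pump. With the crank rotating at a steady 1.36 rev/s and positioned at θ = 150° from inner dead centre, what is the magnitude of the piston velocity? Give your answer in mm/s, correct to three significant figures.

ω = 2π·1.36 = 8.545 rad/s
For an in-line slider-crank, x = r cosθ + √(L² − r² sin²θ), so v = −rω sinθ·[1 + r cosθ/√(L² − r² sin²θ)].
With r = 0.0698 m, L = 0.2488 m, θ = 150°: √(L² − r² sin²θ) = 0.24634 m.
v = −0.0698·8.545·0.50000·[1 + 0.0698·-0.86603/0.24634] = -0.22504 m/s.
|v| = 0.22504 m/s = 225.04 mm/s.

225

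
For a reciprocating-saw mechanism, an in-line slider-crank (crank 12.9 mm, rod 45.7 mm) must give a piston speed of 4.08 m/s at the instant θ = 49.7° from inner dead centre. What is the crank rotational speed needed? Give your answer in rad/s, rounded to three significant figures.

349

For an in-line slider-crank, |v_piston| = rω|sinθ|·[1 + r cosθ/√(L² − r² sin²θ)].
With r = 0.0129 m, L = 0.0457 m, θ = 49.7°: the bracketed kinematic factor |dx/dθ| = 0.011678 m.
ω = v/|dx/dθ| = 4.08/0.011678 = 349.38 rad/s.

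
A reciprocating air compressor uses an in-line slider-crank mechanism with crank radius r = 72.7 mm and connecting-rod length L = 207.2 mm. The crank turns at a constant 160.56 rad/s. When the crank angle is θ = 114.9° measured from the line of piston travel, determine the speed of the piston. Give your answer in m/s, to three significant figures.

ω = 160.6 rad/s
For an in-line slider-crank, x = r cosθ + √(L² − r² sin²θ), so v = −rω sinθ·[1 + r cosθ/√(L² − r² sin²θ)].
With r = 0.0727 m, L = 0.2072 m, θ = 114.9°: √(L² − r² sin²θ) = 0.19643 m.
v = −0.0727·160.6·0.90704·[1 + 0.0727·-0.42104/0.19643] = -8.9378 m/s.
|v| = 8.9378 m/s.

8.94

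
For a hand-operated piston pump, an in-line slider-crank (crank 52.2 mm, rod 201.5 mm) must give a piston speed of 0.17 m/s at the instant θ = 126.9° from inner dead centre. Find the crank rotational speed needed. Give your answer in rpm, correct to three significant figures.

For an in-line slider-crank, |v_piston| = rω|sinθ|·[1 + r cosθ/√(L² − r² sin²θ)].
With r = 0.0522 m, L = 0.2015 m, θ = 126.9°: the bracketed kinematic factor |dx/dθ| = 0.035107 m.
ω = v/|dx/dθ| = 0.17/0.035107 = 4.8424 rad/s.
N = 60ω/(2π) = 46.241 rpm.

46.2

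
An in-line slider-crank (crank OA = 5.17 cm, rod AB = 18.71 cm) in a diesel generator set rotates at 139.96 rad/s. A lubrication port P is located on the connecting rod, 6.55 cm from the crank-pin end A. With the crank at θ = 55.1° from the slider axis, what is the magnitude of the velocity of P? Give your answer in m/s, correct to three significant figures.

6.82

ω = 140 rad/s.  Crank-pin speed |V_A| = rω = 7.2359 m/s, perpendicular to OA.
Rod angle: sinφ = −(r/L) sinθ ⇒ φ = -13.099°; ω_rod = −rω cosθ/√(L²−r²sin²θ) = -22.718 rad/s.
V_P = V_A + ω_rod × AP, with AP = 0.0655 m along the rod.
Components: V_Px = −rω sinθ − a·ω_rod·sinφ = -6.2718 m/s;  V_Py = rω cosθ + a·ω_rod·cosφ = +2.6907 m/s.
|V_P| = √(V_Px² + V_Py²) = 6.8246 m/s.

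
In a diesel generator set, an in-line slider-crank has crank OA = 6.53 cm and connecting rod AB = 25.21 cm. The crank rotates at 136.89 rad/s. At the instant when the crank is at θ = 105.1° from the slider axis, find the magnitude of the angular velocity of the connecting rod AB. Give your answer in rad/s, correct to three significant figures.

ω = 136.9 rad/s
The rod makes angle φ with the slider axis where L sinφ = r sinθ; differentiating, L cosφ·φ̇ = r ω cosθ.
L cosφ = √(L² − r² sin²θ) = 0.24409 m.
|ω_rod| = r ω |cosθ| / √(L² − r² sin²θ) = 0.0653·136.9·0.26050/0.24409 = 9.5401 rad/s.

9.54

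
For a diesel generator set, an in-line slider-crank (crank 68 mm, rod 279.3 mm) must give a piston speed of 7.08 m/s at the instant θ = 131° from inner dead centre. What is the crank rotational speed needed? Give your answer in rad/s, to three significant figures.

165

For an in-line slider-crank, |v_piston| = rω|sinθ|·[1 + r cosθ/√(L² − r² sin²θ)].
With r = 0.068 m, L = 0.2793 m, θ = 131°: the bracketed kinematic factor |dx/dθ| = 0.042981 m.
ω = v/|dx/dθ| = 7.08/0.042981 = 164.72 rad/s.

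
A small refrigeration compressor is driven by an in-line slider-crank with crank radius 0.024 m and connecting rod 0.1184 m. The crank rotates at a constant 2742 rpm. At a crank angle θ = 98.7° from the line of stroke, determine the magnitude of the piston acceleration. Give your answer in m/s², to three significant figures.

690

ω = 2π·2742/60 = 287.1 rad/s
x(θ) = r cosθ + √(L² − r² sin²θ); with ω constant, a = ω²·d²x/dθ².
d²x/dθ² = −r cosθ − r²(cos2θ)/√u − r⁴ sin²2θ/(4u^{3/2}),  u = L² − r² sin²θ = 0.0134557 m².
Substituting r = 0.024 m, L = 0.1184 m, θ = 98.7°: d²x/dθ² = +0.0083639 m.
a = ω²·d²x/dθ² = (287.1)²·(+0.0083639) = +689.6 m/s²;  |a| = 689.6 m/s².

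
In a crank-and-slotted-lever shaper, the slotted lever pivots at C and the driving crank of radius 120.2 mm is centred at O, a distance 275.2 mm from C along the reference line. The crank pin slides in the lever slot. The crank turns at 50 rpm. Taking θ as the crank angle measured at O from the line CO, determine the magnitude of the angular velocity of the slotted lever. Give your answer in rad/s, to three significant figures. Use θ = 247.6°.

0.148

ω = 5.236 rad/s (from 50 rpm).
Crank pin A relative to C: A = (d + r cosθ, r sinθ); lever angle φ = atan2(r sinθ, d + r cosθ).
Differentiating tanφ: φ̇ = rω(d cosθ + r)/(d² + r² + 2dr cosθ).
d² + r² + 2dr cosθ = |CA|² = 0.0649722 m²;  d cosθ + r = +0.015329 m.
|ω_lever| = |0.1202·5.236·+0.015329| / 0.0649722 = 0.14849 rad/s.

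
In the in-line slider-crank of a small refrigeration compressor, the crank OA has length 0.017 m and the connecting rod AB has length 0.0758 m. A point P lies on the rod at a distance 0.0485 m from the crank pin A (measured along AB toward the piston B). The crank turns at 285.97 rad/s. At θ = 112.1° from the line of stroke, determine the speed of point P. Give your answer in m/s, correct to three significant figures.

4.31

ω = 286 rad/s.  Crank-pin speed |V_A| = rω = 4.8615 m/s, perpendicular to OA.
Rod angle: sinφ = −(r/L) sinθ ⇒ φ = -11.993°; ω_rod = −rω cosθ/√(L²−r²sin²θ) = +24.668 rad/s.
V_P = V_A + ω_rod × AP, with AP = 0.0485 m along the rod.
Components: V_Px = −rω sinθ − a·ω_rod·sinφ = -4.2557 m/s;  V_Py = rω cosθ + a·ω_rod·cosφ = -0.65873 m/s.
|V_P| = √(V_Px² + V_Py²) = 4.3064 m/s.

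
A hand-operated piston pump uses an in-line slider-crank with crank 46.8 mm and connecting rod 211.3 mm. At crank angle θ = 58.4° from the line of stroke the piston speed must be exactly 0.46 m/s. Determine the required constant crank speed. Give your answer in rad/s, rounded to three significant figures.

For an in-line slider-crank, |v_piston| = rω|sinθ|·[1 + r cosθ/√(L² − r² sin²θ)].
With r = 0.0468 m, L = 0.2113 m, θ = 58.4°: the bracketed kinematic factor |dx/dθ| = 0.044571 m.
ω = v/|dx/dθ| = 0.46/0.044571 = 10.321 rad/s.

10.3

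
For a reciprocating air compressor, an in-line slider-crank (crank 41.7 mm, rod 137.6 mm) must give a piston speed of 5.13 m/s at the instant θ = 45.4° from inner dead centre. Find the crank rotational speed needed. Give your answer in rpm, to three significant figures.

1350

For an in-line slider-crank, |v_piston| = rω|sinθ|·[1 + r cosθ/√(L² − r² sin²θ)].
With r = 0.0417 m, L = 0.1376 m, θ = 45.4°: the bracketed kinematic factor |dx/dθ| = 0.036162 m.
ω = v/|dx/dθ| = 5.13/0.036162 = 141.86 rad/s.
N = 60ω/(2π) = 1354.7 rpm.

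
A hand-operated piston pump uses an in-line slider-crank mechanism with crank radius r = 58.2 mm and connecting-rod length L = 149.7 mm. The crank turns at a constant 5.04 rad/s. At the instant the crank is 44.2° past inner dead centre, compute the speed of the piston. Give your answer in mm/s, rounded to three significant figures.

264

ω = 5.04 rad/s
For an in-line slider-crank, x = r cosθ + √(L² − r² sin²θ), so v = −rω sinθ·[1 + r cosθ/√(L² − r² sin²θ)].
With r = 0.0582 m, L = 0.1497 m, θ = 44.2°: √(L² − r² sin²θ) = 0.1441 m.
v = −0.0582·5.04·0.69717·[1 + 0.0582·0.71691/0.1441] = -0.26371 m/s.
|v| = 0.26371 m/s = 263.71 mm/s.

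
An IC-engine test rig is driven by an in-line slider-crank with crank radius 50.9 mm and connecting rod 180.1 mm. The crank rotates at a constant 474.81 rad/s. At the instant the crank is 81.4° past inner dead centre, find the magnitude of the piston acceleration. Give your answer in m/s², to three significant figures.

1500

ω = 474.8 rad/s
x(θ) = r cosθ + √(L² − r² sin²θ); with ω constant, a = ω²·d²x/dθ².
d²x/dθ² = −r cosθ − r²(cos2θ)/√u − r⁴ sin²2θ/(4u^{3/2}),  u = L² − r² sin²θ = 0.0299031 m².
Substituting r = 0.0509 m, L = 0.1801 m, θ = 81.4°: d²x/dθ² = +0.0066725 m.
a = ω²·d²x/dθ² = (474.8)²·(+0.0066725) = +1504.3 m/s²;  |a| = 1504.3 m/s².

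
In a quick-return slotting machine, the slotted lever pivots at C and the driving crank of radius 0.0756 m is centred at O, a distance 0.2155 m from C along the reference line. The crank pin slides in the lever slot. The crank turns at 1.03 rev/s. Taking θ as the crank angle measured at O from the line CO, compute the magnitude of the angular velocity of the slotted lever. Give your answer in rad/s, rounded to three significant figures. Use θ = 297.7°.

ω = 6.472 rad/s (from 1.03 rev/s).
Crank pin A relative to C: A = (d + r cosθ, r sinθ); lever angle φ = atan2(r sinθ, d + r cosθ).
Differentiating tanφ: φ̇ = rω(d cosθ + r)/(d² + r² + 2dr cosθ).
d² + r² + 2dr cosθ = |CA|² = 0.0673018 m²;  d cosθ + r = +0.17577 m.
|ω_lever| = |0.0756·6.472·+0.17577| / 0.0673018 = 1.2778 rad/s.

1.28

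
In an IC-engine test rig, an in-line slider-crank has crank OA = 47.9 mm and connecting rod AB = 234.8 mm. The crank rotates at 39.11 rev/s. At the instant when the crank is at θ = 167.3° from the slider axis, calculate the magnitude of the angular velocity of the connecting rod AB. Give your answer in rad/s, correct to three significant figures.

49.0

ω = 245.7 rad/s (converted from 39.11 rev/s).
The rod makes angle φ with the slider axis where L sinφ = r sinθ; differentiating, L cosφ·φ̇ = r ω cosθ.
L cosφ = √(L² − r² sin²θ) = 0.23456 m.
|ω_rod| = r ω |cosθ| / √(L² − r² sin²θ) = 0.0479·245.7·0.97553/0.23456 = 48.954 rad/s.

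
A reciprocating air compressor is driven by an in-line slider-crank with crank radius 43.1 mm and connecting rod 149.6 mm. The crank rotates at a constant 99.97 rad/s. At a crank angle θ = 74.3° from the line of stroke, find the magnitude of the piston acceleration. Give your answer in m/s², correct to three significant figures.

ω = 99.97 rad/s
x(θ) = r cosθ + √(L² − r² sin²θ); with ω constant, a = ω²·d²x/dθ².
d²x/dθ² = −r cosθ − r²(cos2θ)/√u − r⁴ sin²2θ/(4u^{3/2}),  u = L² − r² sin²θ = 0.0206586 m².
Substituting r = 0.0431 m, L = 0.1496 m, θ = 74.3°: d²x/dθ² = -0.00071027 m.
a = ω²·d²x/dθ² = (99.97)²·(-0.00071027) = -7.0984 m/s²;  |a| = 7.0984 m/s².

7.10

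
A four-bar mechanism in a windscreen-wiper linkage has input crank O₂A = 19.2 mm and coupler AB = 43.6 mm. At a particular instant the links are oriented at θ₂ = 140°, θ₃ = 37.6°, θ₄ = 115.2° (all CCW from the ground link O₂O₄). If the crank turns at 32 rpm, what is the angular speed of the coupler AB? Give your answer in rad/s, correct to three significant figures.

0.634

ω₂ = 3.351 rad/s (from 32 rpm).
Differentiating the loop-closure r₂e^{iθ₂}+r₃e^{iθ₃}=r₁+r₄e^{iθ₄} gives r₂ω₂e^{iθ₂}+r₃ω₃e^{iθ₃}=r₄ω₄e^{iθ₄}.
Eliminating the other unknown: ω₃ = r₂ω₂ sin(θ₄−θ₂) / [r₃ sin(θ₃−θ₄)].
Numerator sine = -0.41945; denominator sine = -0.97667.
Result = 0.0192·3.351·(-0.41945) / (0.0436·(-0.97667)) = +0.63376 rad/s; magnitude 0.63376 rad/s.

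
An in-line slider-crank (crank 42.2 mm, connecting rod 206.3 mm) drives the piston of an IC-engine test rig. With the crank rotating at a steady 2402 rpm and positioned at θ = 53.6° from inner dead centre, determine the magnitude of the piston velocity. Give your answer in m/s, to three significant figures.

ω = 2π·2402/60 = 251.5 rad/s
For an in-line slider-crank, x = r cosθ + √(L² − r² sin²θ), so v = −rω sinθ·[1 + r cosθ/√(L² − r² sin²θ)].
With r = 0.0422 m, L = 0.2063 m, θ = 53.6°: √(L² − r² sin²θ) = 0.20348 m.
v = −0.0422·251.5·0.80489·[1 + 0.0422·0.59342/0.20348] = -9.5953 m/s.
|v| = 9.5953 m/s.

9.60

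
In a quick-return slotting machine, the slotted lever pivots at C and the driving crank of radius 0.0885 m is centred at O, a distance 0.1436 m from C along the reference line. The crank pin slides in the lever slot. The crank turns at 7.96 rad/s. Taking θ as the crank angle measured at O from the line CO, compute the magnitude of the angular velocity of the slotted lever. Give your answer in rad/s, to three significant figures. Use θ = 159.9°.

7.12

ω = 7.96 rad/s
Crank pin A relative to C: A = (d + r cosθ, r sinθ); lever angle φ = atan2(r sinθ, d + r cosθ).
Differentiating tanφ: φ̇ = rω(d cosθ + r)/(d² + r² + 2dr cosθ).
d² + r² + 2dr cosθ = |CA|² = 0.00458406 m²;  d cosθ + r = -0.046354 m.
|ω_lever| = |0.0885·7.96·-0.046354| / 0.00458406 = 7.1235 rad/s.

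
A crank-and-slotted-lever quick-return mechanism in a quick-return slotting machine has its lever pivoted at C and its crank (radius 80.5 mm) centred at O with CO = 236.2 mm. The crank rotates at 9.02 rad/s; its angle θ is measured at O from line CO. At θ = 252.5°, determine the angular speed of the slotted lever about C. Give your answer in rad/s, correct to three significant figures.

0.135

ω = 9.02 rad/s
Crank pin A relative to C: A = (d + r cosθ, r sinθ); lever angle φ = atan2(r sinθ, d + r cosθ).
Differentiating tanφ: φ̇ = rω(d cosθ + r)/(d² + r² + 2dr cosθ).
d² + r² + 2dr cosθ = |CA|² = 0.0508354 m²;  d cosθ + r = +0.0094733 m.
|ω_lever| = |0.0805·9.02·+0.0094733| / 0.0508354 = 0.13531 rad/s.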